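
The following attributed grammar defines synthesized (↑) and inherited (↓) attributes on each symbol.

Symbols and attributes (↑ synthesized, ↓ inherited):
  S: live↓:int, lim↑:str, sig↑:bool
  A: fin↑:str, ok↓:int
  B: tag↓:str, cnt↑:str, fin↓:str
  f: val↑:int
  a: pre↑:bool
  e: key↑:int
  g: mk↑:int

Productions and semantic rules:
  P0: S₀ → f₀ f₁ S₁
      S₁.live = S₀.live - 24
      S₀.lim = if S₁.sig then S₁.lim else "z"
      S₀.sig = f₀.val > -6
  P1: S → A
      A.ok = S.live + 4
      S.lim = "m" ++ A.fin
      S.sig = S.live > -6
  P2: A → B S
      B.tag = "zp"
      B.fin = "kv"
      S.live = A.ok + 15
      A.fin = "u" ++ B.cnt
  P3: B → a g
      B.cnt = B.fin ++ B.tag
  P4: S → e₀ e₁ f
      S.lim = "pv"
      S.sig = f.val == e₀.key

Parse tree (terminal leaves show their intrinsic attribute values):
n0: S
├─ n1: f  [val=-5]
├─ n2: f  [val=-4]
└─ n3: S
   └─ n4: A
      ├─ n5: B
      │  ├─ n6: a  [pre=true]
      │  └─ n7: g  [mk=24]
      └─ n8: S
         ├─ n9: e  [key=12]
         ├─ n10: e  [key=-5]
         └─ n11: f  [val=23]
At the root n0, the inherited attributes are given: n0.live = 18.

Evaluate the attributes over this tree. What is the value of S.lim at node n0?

"z"

1. n0.live = 18  [given at root]
2. n1.val = -5  [terminal]
3. n2.val = -4  [terminal]
4. n3.live = -6  [S₀.live - 24]
5. n4.ok = -2  [S.live + 4]
6. n5.tag = "zp"  ["zp"]
7. n5.fin = "kv"  ["kv"]
8. n6.pre = true  [terminal]
9. n7.mk = 24  [terminal]
10. n5.cnt = "kvzp"  [B.fin ++ B.tag]
11. n8.live = 13  [A.ok + 15]
12. n9.key = 12  [terminal]
13. n10.key = -5  [terminal]
14. n11.val = 23  [terminal]
15. n8.lim = "pv"  ["pv"]
16. n8.sig = false  [f.val == e₀.key]
17. n4.fin = "ukvzp"  ["u" ++ B.cnt]
18. n3.lim = "mukvzp"  ["m" ++ A.fin]
19. n3.sig = false  [S.live > -6]
20. n0.lim = "z"  [if S₁.sig then S₁.lim else "z"]
21. n0.sig = true  [f₀.val > -6]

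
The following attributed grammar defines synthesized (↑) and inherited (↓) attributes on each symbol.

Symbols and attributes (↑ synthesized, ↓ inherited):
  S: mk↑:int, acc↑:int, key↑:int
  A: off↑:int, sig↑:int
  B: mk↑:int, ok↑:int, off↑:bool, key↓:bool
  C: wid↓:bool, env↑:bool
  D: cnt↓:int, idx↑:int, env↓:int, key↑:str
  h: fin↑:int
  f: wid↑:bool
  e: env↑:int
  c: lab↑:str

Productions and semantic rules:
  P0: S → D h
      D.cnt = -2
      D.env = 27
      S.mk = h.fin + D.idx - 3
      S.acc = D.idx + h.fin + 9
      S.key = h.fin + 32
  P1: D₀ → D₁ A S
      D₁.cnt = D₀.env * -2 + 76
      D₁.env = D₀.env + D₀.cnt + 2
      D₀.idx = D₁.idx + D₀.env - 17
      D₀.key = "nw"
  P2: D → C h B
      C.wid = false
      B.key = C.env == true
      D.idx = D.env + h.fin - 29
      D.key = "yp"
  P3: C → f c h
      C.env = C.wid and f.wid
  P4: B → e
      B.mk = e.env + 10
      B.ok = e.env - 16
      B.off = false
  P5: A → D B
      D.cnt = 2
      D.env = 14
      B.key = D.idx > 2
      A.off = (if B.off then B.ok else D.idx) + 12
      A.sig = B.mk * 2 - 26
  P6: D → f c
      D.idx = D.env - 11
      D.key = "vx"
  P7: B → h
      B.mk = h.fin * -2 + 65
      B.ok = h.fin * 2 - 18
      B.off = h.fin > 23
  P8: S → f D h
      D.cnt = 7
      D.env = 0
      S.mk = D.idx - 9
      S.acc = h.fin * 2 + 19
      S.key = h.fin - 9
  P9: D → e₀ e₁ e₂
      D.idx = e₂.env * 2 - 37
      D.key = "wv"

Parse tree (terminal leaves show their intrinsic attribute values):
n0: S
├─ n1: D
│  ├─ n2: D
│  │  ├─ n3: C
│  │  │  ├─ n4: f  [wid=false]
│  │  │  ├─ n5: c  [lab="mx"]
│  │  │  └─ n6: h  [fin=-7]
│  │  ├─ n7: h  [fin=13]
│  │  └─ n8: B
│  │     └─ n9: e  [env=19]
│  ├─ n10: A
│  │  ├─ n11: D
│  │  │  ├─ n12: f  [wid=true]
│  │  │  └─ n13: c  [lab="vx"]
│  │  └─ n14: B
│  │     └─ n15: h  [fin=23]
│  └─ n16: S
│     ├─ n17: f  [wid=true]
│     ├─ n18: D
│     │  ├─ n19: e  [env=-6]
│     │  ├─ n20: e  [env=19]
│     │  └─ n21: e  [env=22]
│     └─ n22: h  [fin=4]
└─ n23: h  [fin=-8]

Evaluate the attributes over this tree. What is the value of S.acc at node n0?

22

1. n1.cnt = -2  [-2]
2. n1.env = 27  [27]
3. n2.cnt = 22  [D₀.env * -2 + 76]
4. n2.env = 27  [D₀.env + D₀.cnt + 2]
5. n3.wid = false  [false]
6. n4.wid = false  [terminal]
7. n5.lab = "mx"  [terminal]
8. n6.fin = -7  [terminal]
9. n3.env = false  [C.wid and f.wid]
10. n7.fin = 13  [terminal]
11. n8.key = false  [C.env == true]
12. n9.env = 19  [terminal]
13. n8.mk = 29  [e.env + 10]
14. n8.ok = 3  [e.env - 16]
15. n8.off = false  [false]
16. n2.idx = 11  [D.env + h.fin - 29]
17. n2.key = "yp"  ["yp"]
18. n11.cnt = 2  [2]
19. n11.env = 14  [14]
20. n12.wid = true  [terminal]
21. n13.lab = "vx"  [terminal]
22. n11.idx = 3  [D.env - 11]
23. n11.key = "vx"  ["vx"]
24. n14.key = true  [D.idx > 2]
25. n15.fin = 23  [terminal]
26. n14.mk = 19  [h.fin * -2 + 65]
27. n14.ok = 28  [h.fin * 2 - 18]
28. n14.off = false  [h.fin > 23]
29. n10.off = 15  [(if B.off then B.ok else D.idx) + 12]
30. n10.sig = 12  [B.mk * 2 - 26]
31. n17.wid = true  [terminal]
32. n18.cnt = 7  [7]
33. n18.env = 0  [0]
34. n19.env = -6  [terminal]
35. n20.env = 19  [terminal]
36. n21.env = 22  [terminal]
37. n18.idx = 7  [e₂.env * 2 - 37]
38. n18.key = "wv"  ["wv"]
39. n22.fin = 4  [terminal]
40. n16.mk = -2  [D.idx - 9]
41. n16.acc = 27  [h.fin * 2 + 19]
42. n16.key = -5  [h.fin - 9]
43. n1.idx = 21  [D₁.idx + D₀.env - 17]
44. n1.key = "nw"  ["nw"]
45. n23.fin = -8  [terminal]
46. n0.mk = 10  [h.fin + D.idx - 3]
47. n0.acc = 22  [D.idx + h.fin + 9]
48. n0.key = 24  [h.fin + 32]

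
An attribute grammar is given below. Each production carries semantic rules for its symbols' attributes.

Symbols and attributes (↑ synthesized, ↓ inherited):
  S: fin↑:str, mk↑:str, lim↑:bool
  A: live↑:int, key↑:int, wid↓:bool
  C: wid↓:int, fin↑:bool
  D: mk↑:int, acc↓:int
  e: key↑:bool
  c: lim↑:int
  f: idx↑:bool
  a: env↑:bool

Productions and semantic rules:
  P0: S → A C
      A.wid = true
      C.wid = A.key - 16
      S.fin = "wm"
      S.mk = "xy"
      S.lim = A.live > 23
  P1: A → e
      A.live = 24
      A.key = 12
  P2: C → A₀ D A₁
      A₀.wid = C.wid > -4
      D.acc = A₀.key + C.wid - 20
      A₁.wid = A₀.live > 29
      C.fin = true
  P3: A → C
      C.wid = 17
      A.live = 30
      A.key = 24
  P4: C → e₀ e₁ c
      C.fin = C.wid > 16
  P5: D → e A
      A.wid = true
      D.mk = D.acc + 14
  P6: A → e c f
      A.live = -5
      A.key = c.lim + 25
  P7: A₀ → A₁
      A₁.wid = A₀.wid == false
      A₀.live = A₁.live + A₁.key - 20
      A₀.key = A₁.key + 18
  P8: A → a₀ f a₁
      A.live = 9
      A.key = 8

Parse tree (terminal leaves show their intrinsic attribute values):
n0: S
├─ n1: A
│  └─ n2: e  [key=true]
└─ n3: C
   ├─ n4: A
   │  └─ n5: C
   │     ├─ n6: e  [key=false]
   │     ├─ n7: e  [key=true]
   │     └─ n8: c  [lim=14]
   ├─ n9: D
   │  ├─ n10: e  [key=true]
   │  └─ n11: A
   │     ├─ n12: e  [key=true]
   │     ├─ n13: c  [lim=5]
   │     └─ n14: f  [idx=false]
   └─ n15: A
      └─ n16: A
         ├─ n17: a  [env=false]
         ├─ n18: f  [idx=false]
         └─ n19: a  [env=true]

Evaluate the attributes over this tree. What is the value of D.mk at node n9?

14

1. n1.wid = true  [true]
2. n2.key = true  [terminal]
3. n1.live = 24  [24]
4. n1.key = 12  [12]
5. n3.wid = -4  [A.key - 16]
6. n4.wid = false  [C.wid > -4]
7. n5.wid = 17  [17]
8. n6.key = false  [terminal]
9. n7.key = true  [terminal]
10. n8.lim = 14  [terminal]
11. n5.fin = true  [C.wid > 16]
12. n4.live = 30  [30]
13. n4.key = 24  [24]
14. n9.acc = 0  [A₀.key + C.wid - 20]
15. n10.key = true  [terminal]
16. n11.wid = true  [true]
17. n12.key = true  [terminal]
18. n13.lim = 5  [terminal]
19. n14.idx = false  [terminal]
20. n11.live = -5  [-5]
21. n11.key = 30  [c.lim + 25]
22. n9.mk = 14  [D.acc + 14]
23. n15.wid = true  [A₀.live > 29]
24. n16.wid = false  [A₀.wid == false]
25. n17.env = false  [terminal]
26. n18.idx = false  [terminal]
27. n19.env = true  [terminal]
28. n16.live = 9  [9]
29. n16.key = 8  [8]
30. n15.live = -3  [A₁.live + A₁.key - 20]
31. n15.key = 26  [A₁.key + 18]
32. n3.fin = true  [true]
33. n0.fin = "wm"  ["wm"]
34. n0.mk = "xy"  ["xy"]
35. n0.lim = true  [A.live > 23]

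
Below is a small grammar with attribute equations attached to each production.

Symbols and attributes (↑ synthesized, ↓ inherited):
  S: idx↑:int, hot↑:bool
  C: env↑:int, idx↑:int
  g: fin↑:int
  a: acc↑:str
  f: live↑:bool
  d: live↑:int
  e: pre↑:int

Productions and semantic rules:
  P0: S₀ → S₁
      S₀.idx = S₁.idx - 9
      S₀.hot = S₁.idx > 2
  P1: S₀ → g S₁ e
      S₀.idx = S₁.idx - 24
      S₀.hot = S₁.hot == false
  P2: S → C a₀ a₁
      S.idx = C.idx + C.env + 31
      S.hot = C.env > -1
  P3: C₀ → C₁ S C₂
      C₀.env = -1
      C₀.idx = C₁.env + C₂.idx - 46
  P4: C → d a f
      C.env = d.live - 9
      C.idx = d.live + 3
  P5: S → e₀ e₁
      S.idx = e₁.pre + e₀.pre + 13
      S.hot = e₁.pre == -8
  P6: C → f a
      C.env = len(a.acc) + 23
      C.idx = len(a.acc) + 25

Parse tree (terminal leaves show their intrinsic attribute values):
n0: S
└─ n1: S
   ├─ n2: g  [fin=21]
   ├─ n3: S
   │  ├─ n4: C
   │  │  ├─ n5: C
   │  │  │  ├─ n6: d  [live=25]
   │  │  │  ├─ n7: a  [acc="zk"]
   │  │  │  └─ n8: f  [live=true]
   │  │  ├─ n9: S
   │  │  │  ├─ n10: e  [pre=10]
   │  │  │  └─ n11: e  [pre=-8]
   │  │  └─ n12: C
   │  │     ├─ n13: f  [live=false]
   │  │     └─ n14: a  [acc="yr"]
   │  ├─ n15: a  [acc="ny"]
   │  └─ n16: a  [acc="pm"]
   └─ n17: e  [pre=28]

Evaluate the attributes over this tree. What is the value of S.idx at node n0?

-6

1. n2.fin = 21  [terminal]
2. n6.live = 25  [terminal]
3. n7.acc = "zk"  [terminal]
4. n8.live = true  [terminal]
5. n5.env = 16  [d.live - 9]
6. n5.idx = 28  [d.live + 3]
7. n10.pre = 10  [terminal]
8. n11.pre = -8  [terminal]
9. n9.idx = 15  [e₁.pre + e₀.pre + 13]
10. n9.hot = true  [e₁.pre == -8]
11. n13.live = false  [terminal]
12. n14.acc = "yr"  [terminal]
13. n12.env = 25  [len(a.acc) + 23]
14. n12.idx = 27  [len(a.acc) + 25]
15. n4.env = -1  [-1]
16. n4.idx = -3  [C₁.env + C₂.idx - 46]
17. n15.acc = "ny"  [terminal]
18. n16.acc = "pm"  [terminal]
19. n3.idx = 27  [C.idx + C.env + 31]
20. n3.hot = false  [C.env > -1]
21. n17.pre = 28  [terminal]
22. n1.idx = 3  [S₁.idx - 24]
23. n1.hot = true  [S₁.hot == false]
24. n0.idx = -6  [S₁.idx - 9]
25. n0.hot = true  [S₁.idx > 2]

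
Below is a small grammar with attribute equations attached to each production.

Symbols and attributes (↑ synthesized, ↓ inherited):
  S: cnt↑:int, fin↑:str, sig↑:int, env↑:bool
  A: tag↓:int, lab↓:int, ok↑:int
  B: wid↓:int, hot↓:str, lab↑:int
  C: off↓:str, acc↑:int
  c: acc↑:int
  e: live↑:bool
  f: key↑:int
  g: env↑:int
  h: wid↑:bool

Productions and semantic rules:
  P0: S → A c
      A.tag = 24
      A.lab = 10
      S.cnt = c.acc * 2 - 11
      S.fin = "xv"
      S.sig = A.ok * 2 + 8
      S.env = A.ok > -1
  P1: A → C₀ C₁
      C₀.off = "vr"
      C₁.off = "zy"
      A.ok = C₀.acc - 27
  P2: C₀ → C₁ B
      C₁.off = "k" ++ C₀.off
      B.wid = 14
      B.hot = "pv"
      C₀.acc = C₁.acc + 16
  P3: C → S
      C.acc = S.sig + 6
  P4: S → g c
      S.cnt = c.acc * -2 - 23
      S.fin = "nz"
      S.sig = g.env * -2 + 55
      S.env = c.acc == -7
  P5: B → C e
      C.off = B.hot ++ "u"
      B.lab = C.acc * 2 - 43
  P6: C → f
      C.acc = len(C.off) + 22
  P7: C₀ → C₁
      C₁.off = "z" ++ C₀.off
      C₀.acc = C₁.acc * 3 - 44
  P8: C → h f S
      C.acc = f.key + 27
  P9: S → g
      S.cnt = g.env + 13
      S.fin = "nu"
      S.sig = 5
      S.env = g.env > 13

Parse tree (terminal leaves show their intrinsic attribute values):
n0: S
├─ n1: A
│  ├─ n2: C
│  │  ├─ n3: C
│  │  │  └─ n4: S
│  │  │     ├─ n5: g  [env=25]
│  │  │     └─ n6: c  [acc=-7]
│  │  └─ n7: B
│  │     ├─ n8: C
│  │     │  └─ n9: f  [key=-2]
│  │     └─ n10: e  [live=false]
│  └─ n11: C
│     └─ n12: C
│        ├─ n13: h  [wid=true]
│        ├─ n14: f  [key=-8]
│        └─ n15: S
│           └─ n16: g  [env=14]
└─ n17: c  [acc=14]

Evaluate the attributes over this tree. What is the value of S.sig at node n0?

1. n1.tag = 24  [24]
2. n1.lab = 10  [10]
3. n2.off = "vr"  ["vr"]
4. n3.off = "kvr"  ["k" ++ C₀.off]
5. n5.env = 25  [terminal]
6. n6.acc = -7  [terminal]
7. n4.cnt = -9  [c.acc * -2 - 23]
8. n4.fin = "nz"  ["nz"]
9. n4.sig = 5  [g.env * -2 + 55]
10. n4.env = true  [c.acc == -7]
11. n3.acc = 11  [S.sig + 6]
12. n7.wid = 14  [14]
13. n7.hot = "pv"  ["pv"]
14. n8.off = "pvu"  [B.hot ++ "u"]
15. n9.key = -2  [terminal]
16. n8.acc = 25  [len(C.off) + 22]
17. n10.live = false  [terminal]
18. n7.lab = 7  [C.acc * 2 - 43]
19. n2.acc = 27  [C₁.acc + 16]
20. n11.off = "zy"  ["zy"]
21. n12.off = "zzy"  ["z" ++ C₀.off]
22. n13.wid = true  [terminal]
23. n14.key = -8  [terminal]
24. n16.env = 14  [terminal]
25. n15.cnt = 27  [g.env + 13]
26. n15.fin = "nu"  ["nu"]
27. n15.sig = 5  [5]
28. n15.env = true  [g.env > 13]
29. n12.acc = 19  [f.key + 27]
30. n11.acc = 13  [C₁.acc * 3 - 44]
31. n1.ok = 0  [C₀.acc - 27]
32. n17.acc = 14  [terminal]
33. n0.cnt = 17  [c.acc * 2 - 11]
34. n0.fin = "xv"  ["xv"]
35. n0.sig = 8  [A.ok * 2 + 8]
36. n0.env = true  [A.ok > -1]

8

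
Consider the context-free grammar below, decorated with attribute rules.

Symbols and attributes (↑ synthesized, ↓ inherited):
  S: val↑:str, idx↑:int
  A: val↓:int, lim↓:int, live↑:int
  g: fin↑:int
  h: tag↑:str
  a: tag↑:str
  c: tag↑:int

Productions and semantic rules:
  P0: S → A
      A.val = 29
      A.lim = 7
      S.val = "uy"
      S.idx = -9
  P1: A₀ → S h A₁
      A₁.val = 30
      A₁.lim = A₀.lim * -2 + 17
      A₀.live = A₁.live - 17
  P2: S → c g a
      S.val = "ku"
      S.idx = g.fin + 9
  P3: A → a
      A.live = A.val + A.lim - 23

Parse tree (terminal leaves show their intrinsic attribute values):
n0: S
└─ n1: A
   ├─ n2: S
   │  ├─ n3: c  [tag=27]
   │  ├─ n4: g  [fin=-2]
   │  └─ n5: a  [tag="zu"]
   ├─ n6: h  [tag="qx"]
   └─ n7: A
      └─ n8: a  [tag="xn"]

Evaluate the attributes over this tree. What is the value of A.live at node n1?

-7

1. n1.val = 29  [29]
2. n1.lim = 7  [7]
3. n3.tag = 27  [terminal]
4. n4.fin = -2  [terminal]
5. n5.tag = "zu"  [terminal]
6. n2.val = "ku"  ["ku"]
7. n2.idx = 7  [g.fin + 9]
8. n6.tag = "qx"  [terminal]
9. n7.val = 30  [30]
10. n7.lim = 3  [A₀.lim * -2 + 17]
11. n8.tag = "xn"  [terminal]
12. n7.live = 10  [A.val + A.lim - 23]
13. n1.live = -7  [A₁.live - 17]
14. n0.val = "uy"  ["uy"]
15. n0.idx = -9  [-9]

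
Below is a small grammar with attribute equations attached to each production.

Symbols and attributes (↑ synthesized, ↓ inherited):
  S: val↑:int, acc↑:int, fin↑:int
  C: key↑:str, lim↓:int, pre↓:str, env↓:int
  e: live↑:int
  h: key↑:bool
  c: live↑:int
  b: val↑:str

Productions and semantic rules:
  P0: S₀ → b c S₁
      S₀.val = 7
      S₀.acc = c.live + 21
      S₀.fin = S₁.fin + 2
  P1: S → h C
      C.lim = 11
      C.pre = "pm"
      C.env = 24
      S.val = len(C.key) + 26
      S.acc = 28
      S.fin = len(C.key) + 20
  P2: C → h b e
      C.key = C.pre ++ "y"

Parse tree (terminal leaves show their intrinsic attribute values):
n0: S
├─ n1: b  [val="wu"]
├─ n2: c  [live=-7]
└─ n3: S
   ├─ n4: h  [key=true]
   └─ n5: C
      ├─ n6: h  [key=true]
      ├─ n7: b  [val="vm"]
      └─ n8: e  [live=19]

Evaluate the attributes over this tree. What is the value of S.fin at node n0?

25

1. n1.val = "wu"  [terminal]
2. n2.live = -7  [terminal]
3. n4.key = true  [terminal]
4. n5.lim = 11  [11]
5. n5.pre = "pm"  ["pm"]
6. n5.env = 24  [24]
7. n6.key = true  [terminal]
8. n7.val = "vm"  [terminal]
9. n8.live = 19  [terminal]
10. n5.key = "pmy"  [C.pre ++ "y"]
11. n3.val = 29  [len(C.key) + 26]
12. n3.acc = 28  [28]
13. n3.fin = 23  [len(C.key) + 20]
14. n0.val = 7  [7]
15. n0.acc = 14  [c.live + 21]
16. n0.fin = 25  [S₁.fin + 2]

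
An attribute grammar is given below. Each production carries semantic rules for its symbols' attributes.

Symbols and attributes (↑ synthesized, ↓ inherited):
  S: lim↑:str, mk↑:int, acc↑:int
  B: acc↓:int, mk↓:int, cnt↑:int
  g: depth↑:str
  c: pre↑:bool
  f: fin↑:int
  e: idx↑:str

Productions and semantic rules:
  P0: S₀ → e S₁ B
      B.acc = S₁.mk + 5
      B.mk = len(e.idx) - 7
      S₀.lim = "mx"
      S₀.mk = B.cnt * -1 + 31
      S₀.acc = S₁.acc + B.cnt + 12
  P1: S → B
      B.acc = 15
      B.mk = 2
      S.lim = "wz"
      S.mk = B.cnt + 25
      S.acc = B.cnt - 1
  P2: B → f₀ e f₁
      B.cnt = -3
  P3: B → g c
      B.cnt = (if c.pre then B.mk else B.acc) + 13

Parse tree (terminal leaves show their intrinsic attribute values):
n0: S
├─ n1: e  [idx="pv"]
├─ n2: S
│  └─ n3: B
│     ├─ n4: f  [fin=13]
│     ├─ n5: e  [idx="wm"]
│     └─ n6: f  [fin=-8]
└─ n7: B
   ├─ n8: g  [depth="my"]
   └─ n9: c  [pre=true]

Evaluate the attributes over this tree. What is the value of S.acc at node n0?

1. n1.idx = "pv"  [terminal]
2. n3.acc = 15  [15]
3. n3.mk = 2  [2]
4. n4.fin = 13  [terminal]
5. n5.idx = "wm"  [terminal]
6. n6.fin = -8  [terminal]
7. n3.cnt = -3  [-3]
8. n2.lim = "wz"  ["wz"]
9. n2.mk = 22  [B.cnt + 25]
10. n2.acc = -4  [B.cnt - 1]
11. n7.acc = 27  [S₁.mk + 5]
12. n7.mk = -5  [len(e.idx) - 7]
13. n8.depth = "my"  [terminal]
14. n9.pre = true  [terminal]
15. n7.cnt = 8  [(if c.pre then B.mk else B.acc) + 13]
16. n0.lim = "mx"  ["mx"]
17. n0.mk = 23  [B.cnt * -1 + 31]
18. n0.acc = 16  [S₁.acc + B.cnt + 12]

16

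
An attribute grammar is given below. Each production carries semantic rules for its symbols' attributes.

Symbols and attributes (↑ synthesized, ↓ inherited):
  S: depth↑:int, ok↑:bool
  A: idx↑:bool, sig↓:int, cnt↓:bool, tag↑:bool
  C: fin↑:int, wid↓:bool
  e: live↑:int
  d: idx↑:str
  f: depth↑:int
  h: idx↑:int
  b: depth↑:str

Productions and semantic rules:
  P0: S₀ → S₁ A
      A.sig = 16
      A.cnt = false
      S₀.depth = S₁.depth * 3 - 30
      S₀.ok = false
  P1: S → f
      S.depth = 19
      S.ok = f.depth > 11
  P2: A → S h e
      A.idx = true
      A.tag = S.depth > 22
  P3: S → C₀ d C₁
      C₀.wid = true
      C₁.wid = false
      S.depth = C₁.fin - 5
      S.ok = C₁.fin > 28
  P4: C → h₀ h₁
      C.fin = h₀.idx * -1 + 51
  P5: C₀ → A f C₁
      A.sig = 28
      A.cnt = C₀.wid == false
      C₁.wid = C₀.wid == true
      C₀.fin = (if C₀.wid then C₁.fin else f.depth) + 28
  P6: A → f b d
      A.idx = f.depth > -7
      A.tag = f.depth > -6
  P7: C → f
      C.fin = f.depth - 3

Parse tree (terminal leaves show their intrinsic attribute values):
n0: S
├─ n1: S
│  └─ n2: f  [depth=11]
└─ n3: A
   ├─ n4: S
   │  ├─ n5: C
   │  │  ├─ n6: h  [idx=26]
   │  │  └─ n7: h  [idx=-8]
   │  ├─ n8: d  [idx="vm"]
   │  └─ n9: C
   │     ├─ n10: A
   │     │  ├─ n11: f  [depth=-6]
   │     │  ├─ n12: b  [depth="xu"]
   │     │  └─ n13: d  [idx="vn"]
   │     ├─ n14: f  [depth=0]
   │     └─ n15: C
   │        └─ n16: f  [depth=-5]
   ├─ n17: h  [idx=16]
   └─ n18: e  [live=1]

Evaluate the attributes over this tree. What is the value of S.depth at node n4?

23

1. n2.depth = 11  [terminal]
2. n1.depth = 19  [19]
3. n1.ok = false  [f.depth > 11]
4. n3.sig = 16  [16]
5. n3.cnt = false  [false]
6. n5.wid = true  [true]
7. n6.idx = 26  [terminal]
8. n7.idx = -8  [terminal]
9. n5.fin = 25  [h₀.idx * -1 + 51]
10. n8.idx = "vm"  [terminal]
11. n9.wid = false  [false]
12. n10.sig = 28  [28]
13. n10.cnt = true  [C₀.wid == false]
14. n11.depth = -6  [terminal]
15. n12.depth = "xu"  [terminal]
16. n13.idx = "vn"  [terminal]
17. n10.idx = true  [f.depth > -7]
18. n10.tag = false  [f.depth > -6]
19. n14.depth = 0  [terminal]
20. n15.wid = false  [C₀.wid == true]
21. n16.depth = -5  [terminal]
22. n15.fin = -8  [f.depth - 3]
23. n9.fin = 28  [(if C₀.wid then C₁.fin else f.depth) + 28]
24. n4.depth = 23  [C₁.fin - 5]
25. n4.ok = false  [C₁.fin > 28]
26. n17.idx = 16  [terminal]
27. n18.live = 1  [terminal]
28. n3.idx = true  [true]
29. n3.tag = true  [S.depth > 22]
30. n0.depth = 27  [S₁.depth * 3 - 30]
31. n0.ok = false  [false]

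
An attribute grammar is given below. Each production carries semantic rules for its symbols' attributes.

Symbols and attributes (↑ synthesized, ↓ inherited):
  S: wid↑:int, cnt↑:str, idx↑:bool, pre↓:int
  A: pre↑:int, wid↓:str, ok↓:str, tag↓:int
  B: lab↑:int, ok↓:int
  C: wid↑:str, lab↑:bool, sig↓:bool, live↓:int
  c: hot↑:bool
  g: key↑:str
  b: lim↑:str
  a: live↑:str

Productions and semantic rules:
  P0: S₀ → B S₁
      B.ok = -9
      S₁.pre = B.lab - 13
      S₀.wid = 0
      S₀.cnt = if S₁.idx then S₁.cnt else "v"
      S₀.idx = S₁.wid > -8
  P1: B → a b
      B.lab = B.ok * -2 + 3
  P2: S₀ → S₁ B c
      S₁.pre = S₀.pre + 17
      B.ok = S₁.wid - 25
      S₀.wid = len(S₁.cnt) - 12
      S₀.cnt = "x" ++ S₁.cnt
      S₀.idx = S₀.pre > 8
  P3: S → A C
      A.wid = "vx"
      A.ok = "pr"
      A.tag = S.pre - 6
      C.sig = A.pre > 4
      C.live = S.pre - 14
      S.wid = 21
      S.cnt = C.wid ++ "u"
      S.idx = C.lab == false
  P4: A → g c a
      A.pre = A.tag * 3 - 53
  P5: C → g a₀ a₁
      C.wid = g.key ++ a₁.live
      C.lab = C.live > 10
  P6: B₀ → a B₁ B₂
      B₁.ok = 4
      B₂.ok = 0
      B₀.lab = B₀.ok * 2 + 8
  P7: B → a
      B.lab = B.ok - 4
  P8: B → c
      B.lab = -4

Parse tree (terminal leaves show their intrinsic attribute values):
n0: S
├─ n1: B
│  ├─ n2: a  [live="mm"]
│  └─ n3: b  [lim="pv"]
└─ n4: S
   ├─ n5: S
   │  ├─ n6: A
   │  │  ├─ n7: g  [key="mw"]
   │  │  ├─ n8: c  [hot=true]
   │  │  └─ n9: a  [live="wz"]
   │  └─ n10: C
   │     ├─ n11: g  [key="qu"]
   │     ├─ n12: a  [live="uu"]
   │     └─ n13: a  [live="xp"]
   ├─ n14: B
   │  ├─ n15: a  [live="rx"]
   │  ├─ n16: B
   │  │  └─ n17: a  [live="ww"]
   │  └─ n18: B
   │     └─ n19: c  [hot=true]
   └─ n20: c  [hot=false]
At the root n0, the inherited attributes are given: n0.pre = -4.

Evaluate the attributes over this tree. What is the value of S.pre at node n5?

25

1. n0.pre = -4  [given at root]
2. n1.ok = -9  [-9]
3. n2.live = "mm"  [terminal]
4. n3.lim = "pv"  [terminal]
5. n1.lab = 21  [B.ok * -2 + 3]
6. n4.pre = 8  [B.lab - 13]
7. n5.pre = 25  [S₀.pre + 17]
8. n6.wid = "vx"  ["vx"]
9. n6.ok = "pr"  ["pr"]
10. n6.tag = 19  [S.pre - 6]
11. n7.key = "mw"  [terminal]
12. n8.hot = true  [terminal]
13. n9.live = "wz"  [terminal]
14. n6.pre = 4  [A.tag * 3 - 53]
15. n10.sig = false  [A.pre > 4]
16. n10.live = 11  [S.pre - 14]
17. n11.key = "qu"  [terminal]
18. n12.live = "uu"  [terminal]
19. n13.live = "xp"  [terminal]
20. n10.wid = "quxp"  [g.key ++ a₁.live]
21. n10.lab = true  [C.live > 10]
22. n5.wid = 21  [21]
23. n5.cnt = "quxpu"  [C.wid ++ "u"]
24. n5.idx = false  [C.lab == false]
25. n14.ok = -4  [S₁.wid - 25]
26. n15.live = "rx"  [terminal]
27. n16.ok = 4  [4]
28. n17.live = "ww"  [terminal]
29. n16.lab = 0  [B.ok - 4]
30. n18.ok = 0  [0]
31. n19.hot = true  [terminal]
32. n18.lab = -4  [-4]
33. n14.lab = 0  [B₀.ok * 2 + 8]
34. n20.hot = false  [terminal]
35. n4.wid = -7  [len(S₁.cnt) - 12]
36. n4.cnt = "xquxpu"  ["x" ++ S₁.cnt]
37. n4.idx = false  [S₀.pre > 8]
38. n0.wid = 0  [0]
39. n0.cnt = "v"  [if S₁.idx then S₁.cnt else "v"]
40. n0.idx = true  [S₁.wid > -8]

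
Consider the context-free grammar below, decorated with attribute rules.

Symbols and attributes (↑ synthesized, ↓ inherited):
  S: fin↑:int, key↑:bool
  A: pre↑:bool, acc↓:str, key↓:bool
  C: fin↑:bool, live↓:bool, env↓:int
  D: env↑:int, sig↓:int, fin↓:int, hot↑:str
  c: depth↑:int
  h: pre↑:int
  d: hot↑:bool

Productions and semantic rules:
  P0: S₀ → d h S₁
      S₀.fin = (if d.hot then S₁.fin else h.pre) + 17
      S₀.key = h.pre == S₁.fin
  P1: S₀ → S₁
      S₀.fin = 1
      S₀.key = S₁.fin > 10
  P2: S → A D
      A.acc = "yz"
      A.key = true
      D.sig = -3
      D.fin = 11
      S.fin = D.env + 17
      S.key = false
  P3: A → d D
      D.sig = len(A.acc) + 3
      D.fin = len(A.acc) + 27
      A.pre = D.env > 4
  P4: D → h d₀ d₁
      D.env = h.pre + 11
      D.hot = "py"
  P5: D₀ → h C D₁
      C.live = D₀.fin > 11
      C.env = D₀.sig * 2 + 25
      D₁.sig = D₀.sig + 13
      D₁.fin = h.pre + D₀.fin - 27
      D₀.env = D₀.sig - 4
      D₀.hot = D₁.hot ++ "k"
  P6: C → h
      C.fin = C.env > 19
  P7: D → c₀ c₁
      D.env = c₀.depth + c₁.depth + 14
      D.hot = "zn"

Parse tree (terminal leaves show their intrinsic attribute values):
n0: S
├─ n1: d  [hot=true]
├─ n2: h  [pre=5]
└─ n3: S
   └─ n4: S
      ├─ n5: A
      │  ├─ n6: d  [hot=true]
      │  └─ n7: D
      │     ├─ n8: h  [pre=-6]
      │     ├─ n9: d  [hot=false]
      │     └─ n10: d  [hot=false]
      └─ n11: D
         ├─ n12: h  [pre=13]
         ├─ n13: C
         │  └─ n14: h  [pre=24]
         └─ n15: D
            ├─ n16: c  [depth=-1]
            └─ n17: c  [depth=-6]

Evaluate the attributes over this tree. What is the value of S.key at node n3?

1. n1.hot = true  [terminal]
2. n2.pre = 5  [terminal]
3. n5.acc = "yz"  ["yz"]
4. n5.key = true  [true]
5. n6.hot = true  [terminal]
6. n7.sig = 5  [len(A.acc) + 3]
7. n7.fin = 29  [len(A.acc) + 27]
8. n8.pre = -6  [terminal]
9. n9.hot = false  [terminal]
10. n10.hot = false  [terminal]
11. n7.env = 5  [h.pre + 11]
12. n7.hot = "py"  ["py"]
13. n5.pre = true  [D.env > 4]
14. n11.sig = -3  [-3]
15. n11.fin = 11  [11]
16. n12.pre = 13  [terminal]
17. n13.live = false  [D₀.fin > 11]
18. n13.env = 19  [D₀.sig * 2 + 25]
19. n14.pre = 24  [terminal]
20. n13.fin = false  [C.env > 19]
21. n15.sig = 10  [D₀.sig + 13]
22. n15.fin = -3  [h.pre + D₀.fin - 27]
23. n16.depth = -1  [terminal]
24. n17.depth = -6  [terminal]
25. n15.env = 7  [c₀.depth + c₁.depth + 14]
26. n15.hot = "zn"  ["zn"]
27. n11.env = -7  [D₀.sig - 4]
28. n11.hot = "znk"  [D₁.hot ++ "k"]
29. n4.fin = 10  [D.env + 17]
30. n4.key = false  [false]
31. n3.fin = 1  [1]
32. n3.key = false  [S₁.fin > 10]
33. n0.fin = 18  [(if d.hot then S₁.fin else h.pre) + 17]
34. n0.key = false  [h.pre == S₁.fin]

false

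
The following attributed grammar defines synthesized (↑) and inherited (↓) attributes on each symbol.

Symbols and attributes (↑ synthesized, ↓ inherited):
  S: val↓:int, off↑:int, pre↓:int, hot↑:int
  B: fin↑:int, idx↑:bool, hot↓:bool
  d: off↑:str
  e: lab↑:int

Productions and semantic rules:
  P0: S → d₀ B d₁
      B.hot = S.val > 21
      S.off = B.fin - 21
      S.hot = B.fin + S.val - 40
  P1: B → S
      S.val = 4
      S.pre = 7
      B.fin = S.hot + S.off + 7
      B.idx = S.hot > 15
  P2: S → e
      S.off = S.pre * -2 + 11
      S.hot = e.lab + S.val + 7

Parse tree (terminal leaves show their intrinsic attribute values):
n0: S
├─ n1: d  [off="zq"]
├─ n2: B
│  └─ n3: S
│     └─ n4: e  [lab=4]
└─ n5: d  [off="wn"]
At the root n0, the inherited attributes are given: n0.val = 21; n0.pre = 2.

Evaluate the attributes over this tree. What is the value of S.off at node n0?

-2

1. n0.val = 21  [given at root]
2. n0.pre = 2  [given at root]
3. n1.off = "zq"  [terminal]
4. n2.hot = false  [S.val > 21]
5. n3.val = 4  [4]
6. n3.pre = 7  [7]
7. n4.lab = 4  [terminal]
8. n3.off = -3  [S.pre * -2 + 11]
9. n3.hot = 15  [e.lab + S.val + 7]
10. n2.fin = 19  [S.hot + S.off + 7]
11. n2.idx = false  [S.hot > 15]
12. n5.off = "wn"  [terminal]
13. n0.off = -2  [B.fin - 21]
14. n0.hot = 0  [B.fin + S.val - 40]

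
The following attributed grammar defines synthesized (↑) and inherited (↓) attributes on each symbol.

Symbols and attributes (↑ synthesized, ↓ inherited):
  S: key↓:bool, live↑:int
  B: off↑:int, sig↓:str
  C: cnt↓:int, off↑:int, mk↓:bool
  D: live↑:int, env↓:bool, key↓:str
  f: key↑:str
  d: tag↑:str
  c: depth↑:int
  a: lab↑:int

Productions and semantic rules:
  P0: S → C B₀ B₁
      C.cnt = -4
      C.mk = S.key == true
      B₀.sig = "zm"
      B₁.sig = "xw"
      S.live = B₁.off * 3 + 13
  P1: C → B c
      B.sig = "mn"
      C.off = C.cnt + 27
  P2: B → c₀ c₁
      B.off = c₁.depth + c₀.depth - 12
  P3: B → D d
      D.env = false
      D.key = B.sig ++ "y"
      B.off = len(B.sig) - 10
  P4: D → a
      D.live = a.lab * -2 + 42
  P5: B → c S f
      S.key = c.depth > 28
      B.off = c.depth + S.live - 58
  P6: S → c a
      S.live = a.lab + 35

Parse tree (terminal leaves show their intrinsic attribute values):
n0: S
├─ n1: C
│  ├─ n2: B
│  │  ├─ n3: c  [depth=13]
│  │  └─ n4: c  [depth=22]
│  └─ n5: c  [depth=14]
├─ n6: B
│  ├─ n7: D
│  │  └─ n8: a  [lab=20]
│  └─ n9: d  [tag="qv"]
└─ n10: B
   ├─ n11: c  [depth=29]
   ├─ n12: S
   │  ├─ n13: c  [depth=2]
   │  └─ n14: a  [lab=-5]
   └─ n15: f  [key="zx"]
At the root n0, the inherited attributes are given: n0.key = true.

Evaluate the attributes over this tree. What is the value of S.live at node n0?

16

1. n0.key = true  [given at root]
2. n1.cnt = -4  [-4]
3. n1.mk = true  [S.key == true]
4. n2.sig = "mn"  ["mn"]
5. n3.depth = 13  [terminal]
6. n4.depth = 22  [terminal]
7. n2.off = 23  [c₁.depth + c₀.depth - 12]
8. n5.depth = 14  [terminal]
9. n1.off = 23  [C.cnt + 27]
10. n6.sig = "zm"  ["zm"]
11. n7.env = false  [false]
12. n7.key = "zmy"  [B.sig ++ "y"]
13. n8.lab = 20  [terminal]
14. n7.live = 2  [a.lab * -2 + 42]
15. n9.tag = "qv"  [terminal]
16. n6.off = -8  [len(B.sig) - 10]
17. n10.sig = "xw"  ["xw"]
18. n11.depth = 29  [terminal]
19. n12.key = true  [c.depth > 28]
20. n13.depth = 2  [terminal]
21. n14.lab = -5  [terminal]
22. n12.live = 30  [a.lab + 35]
23. n15.key = "zx"  [terminal]
24. n10.off = 1  [c.depth + S.live - 58]
25. n0.live = 16  [B₁.off * 3 + 13]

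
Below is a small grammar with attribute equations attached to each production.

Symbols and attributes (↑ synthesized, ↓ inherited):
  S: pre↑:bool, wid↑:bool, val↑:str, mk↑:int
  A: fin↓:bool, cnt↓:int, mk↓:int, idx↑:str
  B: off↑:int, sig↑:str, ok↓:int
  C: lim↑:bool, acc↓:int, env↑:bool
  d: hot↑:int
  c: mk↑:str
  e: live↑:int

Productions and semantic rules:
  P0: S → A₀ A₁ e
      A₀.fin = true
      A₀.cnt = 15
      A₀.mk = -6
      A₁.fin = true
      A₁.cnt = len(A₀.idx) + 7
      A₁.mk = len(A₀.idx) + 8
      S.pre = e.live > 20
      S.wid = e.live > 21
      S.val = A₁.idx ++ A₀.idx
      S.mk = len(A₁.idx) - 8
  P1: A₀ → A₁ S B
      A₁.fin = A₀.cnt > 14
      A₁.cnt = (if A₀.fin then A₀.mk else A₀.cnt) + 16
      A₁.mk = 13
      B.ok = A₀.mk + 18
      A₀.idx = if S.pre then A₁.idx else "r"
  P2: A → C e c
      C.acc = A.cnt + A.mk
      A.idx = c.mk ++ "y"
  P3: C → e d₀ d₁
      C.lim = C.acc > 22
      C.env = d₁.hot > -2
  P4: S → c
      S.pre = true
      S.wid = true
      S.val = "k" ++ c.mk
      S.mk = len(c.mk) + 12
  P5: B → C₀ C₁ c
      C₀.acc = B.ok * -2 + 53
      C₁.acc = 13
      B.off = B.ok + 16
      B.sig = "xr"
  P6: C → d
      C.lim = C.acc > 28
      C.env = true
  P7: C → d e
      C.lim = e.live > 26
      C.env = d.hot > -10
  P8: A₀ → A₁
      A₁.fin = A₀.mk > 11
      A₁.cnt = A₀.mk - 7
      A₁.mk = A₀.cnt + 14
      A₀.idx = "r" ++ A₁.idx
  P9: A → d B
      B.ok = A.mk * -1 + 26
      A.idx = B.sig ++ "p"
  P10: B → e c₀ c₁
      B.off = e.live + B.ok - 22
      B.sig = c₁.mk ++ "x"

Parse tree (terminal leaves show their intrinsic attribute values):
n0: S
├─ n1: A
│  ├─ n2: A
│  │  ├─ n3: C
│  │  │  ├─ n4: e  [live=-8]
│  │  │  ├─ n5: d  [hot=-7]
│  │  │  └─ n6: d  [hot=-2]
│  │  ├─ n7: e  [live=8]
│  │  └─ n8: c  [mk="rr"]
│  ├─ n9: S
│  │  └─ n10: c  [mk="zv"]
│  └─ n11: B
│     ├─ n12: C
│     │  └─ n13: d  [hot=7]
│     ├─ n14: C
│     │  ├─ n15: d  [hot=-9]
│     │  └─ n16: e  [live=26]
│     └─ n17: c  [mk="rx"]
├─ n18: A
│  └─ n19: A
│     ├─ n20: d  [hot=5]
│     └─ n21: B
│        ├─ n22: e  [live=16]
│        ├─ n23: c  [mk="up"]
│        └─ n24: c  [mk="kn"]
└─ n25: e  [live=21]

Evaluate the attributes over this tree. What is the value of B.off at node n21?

-4

1. n1.fin = true  [true]
2. n1.cnt = 15  [15]
3. n1.mk = -6  [-6]
4. n2.fin = true  [A₀.cnt > 14]
5. n2.cnt = 10  [(if A₀.fin then A₀.mk else A₀.cnt) + 16]
6. n2.mk = 13  [13]
7. n3.acc = 23  [A.cnt + A.mk]
8. n4.live = -8  [terminal]
9. n5.hot = -7  [terminal]
10. n6.hot = -2  [terminal]
11. n3.lim = true  [C.acc > 22]
12. n3.env = false  [d₁.hot > -2]
13. n7.live = 8  [terminal]
14. n8.mk = "rr"  [terminal]
15. n2.idx = "rry"  [c.mk ++ "y"]
16. n10.mk = "zv"  [terminal]
17. n9.pre = true  [true]
18. n9.wid = true  [true]
19. n9.val = "kzv"  ["k" ++ c.mk]
20. n9.mk = 14  [len(c.mk) + 12]
21. n11.ok = 12  [A₀.mk + 18]
22. n12.acc = 29  [B.ok * -2 + 53]
23. n13.hot = 7  [terminal]
24. n12.lim = true  [C.acc > 28]
25. n12.env = true  [true]
26. n14.acc = 13  [13]
27. n15.hot = -9  [terminal]
28. n16.live = 26  [terminal]
29. n14.lim = false  [e.live > 26]
30. n14.env = true  [d.hot > -10]
31. n17.mk = "rx"  [terminal]
32. n11.off = 28  [B.ok + 16]
33. n11.sig = "xr"  ["xr"]
34. n1.idx = "rry"  [if S.pre then A₁.idx else "r"]
35. n18.fin = true  [true]
36. n18.cnt = 10  [len(A₀.idx) + 7]
37. n18.mk = 11  [len(A₀.idx) + 8]
38. n19.fin = false  [A₀.mk > 11]
39. n19.cnt = 4  [A₀.mk - 7]
40. n19.mk = 24  [A₀.cnt + 14]
41. n20.hot = 5  [terminal]
42. n21.ok = 2  [A.mk * -1 + 26]
43. n22.live = 16  [terminal]
44. n23.mk = "up"  [terminal]
45. n24.mk = "kn"  [terminal]
46. n21.off = -4  [e.live + B.ok - 22]
47. n21.sig = "knx"  [c₁.mk ++ "x"]
48. n19.idx = "knxp"  [B.sig ++ "p"]
49. n18.idx = "rknxp"  ["r" ++ A₁.idx]
50. n25.live = 21  [terminal]
51. n0.pre = true  [e.live > 20]
52. n0.wid = false  [e.live > 21]
53. n0.val = "rknxprry"  [A₁.idx ++ A₀.idx]
54. n0.mk = -3  [len(A₁.idx) - 8]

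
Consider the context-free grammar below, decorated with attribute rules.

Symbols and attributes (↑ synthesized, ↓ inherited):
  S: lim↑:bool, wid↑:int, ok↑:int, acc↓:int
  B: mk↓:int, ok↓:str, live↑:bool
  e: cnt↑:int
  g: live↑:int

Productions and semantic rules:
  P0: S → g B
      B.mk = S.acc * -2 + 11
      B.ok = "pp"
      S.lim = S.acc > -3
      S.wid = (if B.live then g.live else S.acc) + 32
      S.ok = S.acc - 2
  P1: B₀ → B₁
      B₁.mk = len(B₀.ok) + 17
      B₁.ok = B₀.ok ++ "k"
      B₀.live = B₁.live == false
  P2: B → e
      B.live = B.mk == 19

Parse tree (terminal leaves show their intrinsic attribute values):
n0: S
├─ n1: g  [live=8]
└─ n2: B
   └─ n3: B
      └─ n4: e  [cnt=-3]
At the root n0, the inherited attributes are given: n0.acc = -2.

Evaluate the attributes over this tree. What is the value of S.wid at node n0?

30

1. n0.acc = -2  [given at root]
2. n1.live = 8  [terminal]
3. n2.mk = 15  [S.acc * -2 + 11]
4. n2.ok = "pp"  ["pp"]
5. n3.mk = 19  [len(B₀.ok) + 17]
6. n3.ok = "ppk"  [B₀.ok ++ "k"]
7. n4.cnt = -3  [terminal]
8. n3.live = true  [B.mk == 19]
9. n2.live = false  [B₁.live == false]
10. n0.lim = true  [S.acc > -3]
11. n0.wid = 30  [(if B.live then g.live else S.acc) + 32]
12. n0.ok = -4  [S.acc - 2]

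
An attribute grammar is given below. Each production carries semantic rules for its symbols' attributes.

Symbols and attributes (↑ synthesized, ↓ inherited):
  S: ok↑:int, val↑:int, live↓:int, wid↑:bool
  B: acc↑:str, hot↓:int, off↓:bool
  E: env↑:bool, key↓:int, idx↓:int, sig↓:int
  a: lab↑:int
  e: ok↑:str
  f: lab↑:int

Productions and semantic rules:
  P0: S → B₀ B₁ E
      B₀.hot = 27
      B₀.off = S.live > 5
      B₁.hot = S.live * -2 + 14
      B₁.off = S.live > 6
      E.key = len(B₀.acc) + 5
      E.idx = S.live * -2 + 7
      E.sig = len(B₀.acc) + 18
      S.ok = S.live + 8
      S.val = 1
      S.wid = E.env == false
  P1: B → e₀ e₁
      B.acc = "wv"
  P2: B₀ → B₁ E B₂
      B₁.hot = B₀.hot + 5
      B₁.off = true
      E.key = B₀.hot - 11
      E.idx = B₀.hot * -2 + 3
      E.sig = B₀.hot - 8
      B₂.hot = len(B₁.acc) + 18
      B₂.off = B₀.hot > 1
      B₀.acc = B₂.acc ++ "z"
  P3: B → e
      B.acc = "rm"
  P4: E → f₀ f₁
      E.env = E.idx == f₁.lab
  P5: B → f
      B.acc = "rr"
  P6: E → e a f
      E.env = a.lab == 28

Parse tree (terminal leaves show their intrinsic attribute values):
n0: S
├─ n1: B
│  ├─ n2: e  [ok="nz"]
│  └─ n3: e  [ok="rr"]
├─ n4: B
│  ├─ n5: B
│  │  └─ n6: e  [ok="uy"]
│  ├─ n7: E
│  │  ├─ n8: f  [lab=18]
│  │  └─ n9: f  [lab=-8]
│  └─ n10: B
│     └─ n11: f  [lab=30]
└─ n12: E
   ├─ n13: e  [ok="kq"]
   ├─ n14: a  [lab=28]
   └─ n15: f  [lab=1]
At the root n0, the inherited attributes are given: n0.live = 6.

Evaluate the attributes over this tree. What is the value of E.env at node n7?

false

1. n0.live = 6  [given at root]
2. n1.hot = 27  [27]
3. n1.off = true  [S.live > 5]
4. n2.ok = "nz"  [terminal]
5. n3.ok = "rr"  [terminal]
6. n1.acc = "wv"  ["wv"]
7. n4.hot = 2  [S.live * -2 + 14]
8. n4.off = false  [S.live > 6]
9. n5.hot = 7  [B₀.hot + 5]
10. n5.off = true  [true]
11. n6.ok = "uy"  [terminal]
12. n5.acc = "rm"  ["rm"]
13. n7.key = -9  [B₀.hot - 11]
14. n7.idx = -1  [B₀.hot * -2 + 3]
15. n7.sig = -6  [B₀.hot - 8]
16. n8.lab = 18  [terminal]
17. n9.lab = -8  [terminal]
18. n7.env = false  [E.idx == f₁.lab]
19. n10.hot = 20  [len(B₁.acc) + 18]
20. n10.off = true  [B₀.hot > 1]
21. n11.lab = 30  [terminal]
22. n10.acc = "rr"  ["rr"]
23. n4.acc = "rrz"  [B₂.acc ++ "z"]
24. n12.key = 7  [len(B₀.acc) + 5]
25. n12.idx = -5  [S.live * -2 + 7]
26. n12.sig = 20  [len(B₀.acc) + 18]
27. n13.ok = "kq"  [terminal]
28. n14.lab = 28  [terminal]
29. n15.lab = 1  [terminal]
30. n12.env = true  [a.lab == 28]
31. n0.ok = 14  [S.live + 8]
32. n0.val = 1  [1]
33. n0.wid = false  [E.env == false]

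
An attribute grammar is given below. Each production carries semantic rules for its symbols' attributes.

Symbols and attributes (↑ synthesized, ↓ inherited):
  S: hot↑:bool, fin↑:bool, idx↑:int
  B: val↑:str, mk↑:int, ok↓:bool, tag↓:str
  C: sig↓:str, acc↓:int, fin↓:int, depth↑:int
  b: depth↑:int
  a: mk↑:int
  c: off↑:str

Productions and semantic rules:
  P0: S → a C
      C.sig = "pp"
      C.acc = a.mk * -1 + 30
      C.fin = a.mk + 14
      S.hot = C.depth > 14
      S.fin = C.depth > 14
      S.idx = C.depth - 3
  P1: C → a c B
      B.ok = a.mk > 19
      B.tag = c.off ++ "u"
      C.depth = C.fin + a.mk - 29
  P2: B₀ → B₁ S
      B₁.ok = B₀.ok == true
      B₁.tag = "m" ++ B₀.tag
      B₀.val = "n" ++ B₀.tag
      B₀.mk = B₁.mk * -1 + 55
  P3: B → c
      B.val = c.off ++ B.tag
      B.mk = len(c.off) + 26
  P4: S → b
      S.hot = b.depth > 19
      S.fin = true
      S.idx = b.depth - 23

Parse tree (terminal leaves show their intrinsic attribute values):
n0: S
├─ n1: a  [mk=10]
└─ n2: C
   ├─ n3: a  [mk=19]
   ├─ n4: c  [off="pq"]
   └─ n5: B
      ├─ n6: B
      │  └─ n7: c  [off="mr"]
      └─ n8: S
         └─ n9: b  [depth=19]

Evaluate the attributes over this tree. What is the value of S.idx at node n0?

11

1. n1.mk = 10  [terminal]
2. n2.sig = "pp"  ["pp"]
3. n2.acc = 20  [a.mk * -1 + 30]
4. n2.fin = 24  [a.mk + 14]
5. n3.mk = 19  [terminal]
6. n4.off = "pq"  [terminal]
7. n5.ok = false  [a.mk > 19]
8. n5.tag = "pqu"  [c.off ++ "u"]
9. n6.ok = false  [B₀.ok == true]
10. n6.tag = "mpqu"  ["m" ++ B₀.tag]
11. n7.off = "mr"  [terminal]
12. n6.val = "mrmpqu"  [c.off ++ B.tag]
13. n6.mk = 28  [len(c.off) + 26]
14. n9.depth = 19  [terminal]
15. n8.hot = false  [b.depth > 19]
16. n8.fin = true  [true]
17. n8.idx = -4  [b.depth - 23]
18. n5.val = "npqu"  ["n" ++ B₀.tag]
19. n5.mk = 27  [B₁.mk * -1 + 55]
20. n2.depth = 14  [C.fin + a.mk - 29]
21. n0.hot = false  [C.depth > 14]
22. n0.fin = false  [C.depth > 14]
23. n0.idx = 11  [C.depth - 3]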